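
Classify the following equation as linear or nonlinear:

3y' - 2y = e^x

Linear (y and its derivatives appear to the first power only, no products of y terms)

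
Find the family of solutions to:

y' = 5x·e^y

Separating variables and integrating:
-e^(-y) = 5x²/2 + C

General solution: y = -ln(C - 5x²/2)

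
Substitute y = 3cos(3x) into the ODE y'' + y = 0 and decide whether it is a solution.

Verification:
y'' = -27cos(3x)
y'' + y ≠ 0 (frequency mismatch: got 9 instead of 1)

No, it is not a solution.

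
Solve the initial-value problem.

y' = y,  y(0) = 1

General solution: y = Ce^x
Applying IC y(0) = 1:
Particular solution: y = e^x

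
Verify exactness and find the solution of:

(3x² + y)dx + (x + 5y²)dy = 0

Verify exactness: ∂M/∂y = ∂N/∂x ✓
Find F(x,y) such that ∂F/∂x = M, ∂F/∂y = N
Solution: x³ + xy + 5y³/3 = C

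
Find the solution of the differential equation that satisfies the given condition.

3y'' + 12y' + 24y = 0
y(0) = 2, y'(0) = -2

General solution: y = e^(-2x)(C₁cos(2x) + C₂sin(2x))
Complex roots r = -2 ± 2i
Applying ICs: C₁ = 2, C₂ = 1
Particular solution: y = e^(-2x)(2cos(2x) + sin(2x))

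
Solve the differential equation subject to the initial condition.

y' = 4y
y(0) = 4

General solution: y = Ce^(4x)
Applying IC y(0) = 4:
Particular solution: y = 4e^(4x)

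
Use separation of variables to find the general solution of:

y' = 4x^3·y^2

Separating variables and integrating:
-1/y = x^4 + C

General solution: y^-1 = -x^4 + C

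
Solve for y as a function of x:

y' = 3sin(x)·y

Separating variables and integrating:
ln|y| = -3cos(x) + C

General solution: y = Ce^(-3cos(x))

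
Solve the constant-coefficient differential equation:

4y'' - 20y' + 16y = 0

Characteristic equation: 4r² - 20r + 16 = 0
Divide by 4: r² - 5r + 4 = 0
Roots: r = 4, 1 (distinct real)
General solution: y = C₁e^(4x) + C₂e^x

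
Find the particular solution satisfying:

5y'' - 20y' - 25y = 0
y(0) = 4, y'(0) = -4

General solution: y = C₁e^(5x) + C₂e^(-x)
Applying ICs: C₁ = 0, C₂ = 4
Particular solution: y = 4e^(-x)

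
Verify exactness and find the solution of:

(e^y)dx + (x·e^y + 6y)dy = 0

Verify exactness: ∂M/∂y = ∂N/∂x ✓
Find F(x,y) such that ∂F/∂x = M, ∂F/∂y = N
Solution: x·e^y + 3y² = C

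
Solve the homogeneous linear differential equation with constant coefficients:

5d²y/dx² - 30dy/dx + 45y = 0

Characteristic equation: 5r² - 30r + 45 = 0
Divide by 5: r² - 6r + 9 = 0
Factored: (r - 3)² = 0
Repeated root: r = 3
General solution: y = (C₁ + C₂x)e^(3x)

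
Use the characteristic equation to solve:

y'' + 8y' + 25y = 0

Characteristic equation: r² + 8r + 25 = 0
Roots: r = -4 ± 3i (complex conjugates)
General solution: y = e^(-4x)(C₁cos(3x) + C₂sin(3x))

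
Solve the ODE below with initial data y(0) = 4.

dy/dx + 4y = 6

General solution: y = 3/2 + Ce^(-4x)
Applying y(0) = 4: C = 4 - 3/2 = 5/2
Particular solution: y = 3/2 + (5/2)e^(-4x)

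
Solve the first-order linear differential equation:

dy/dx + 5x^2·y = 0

Using integrating factor method:

General solution: y = Ce^(-5x^3/3)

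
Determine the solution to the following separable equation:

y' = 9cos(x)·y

Separating variables and integrating:
ln|y| = 9sin(x) + C

General solution: y = Ce^(9sin(x))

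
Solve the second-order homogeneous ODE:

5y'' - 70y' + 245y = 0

Characteristic equation: 5r² - 70r + 245 = 0
Divide by 5: r² - 14r + 49 = 0
Factored: (r - 7)² = 0
Repeated root: r = 7
General solution: y = (C₁ + C₂x)e^(7x)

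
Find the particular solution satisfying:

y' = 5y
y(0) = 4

General solution: y = Ce^(5x)
Applying IC y(0) = 4:
Particular solution: y = 4e^(5x)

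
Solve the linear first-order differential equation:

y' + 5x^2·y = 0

Using integrating factor method:

General solution: y = Ce^(-5x^3/3)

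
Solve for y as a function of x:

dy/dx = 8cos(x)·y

Separating variables and integrating:
ln|y| = 8sin(x) + C

General solution: y = Ce^(8sin(x))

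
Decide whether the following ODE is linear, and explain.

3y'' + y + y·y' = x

Nonlinear (product y·y')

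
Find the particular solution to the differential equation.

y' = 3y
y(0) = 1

General solution: y = Ce^(3x)
Applying IC y(0) = 1:
Particular solution: y = e^(3x)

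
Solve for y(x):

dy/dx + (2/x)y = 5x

Using integrating factor method:

General solution: y = (5/4)x^2 + Cx^(-2)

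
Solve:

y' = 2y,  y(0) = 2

General solution: y = Ce^(2x)
Applying IC y(0) = 2:
Particular solution: y = 2e^(2x)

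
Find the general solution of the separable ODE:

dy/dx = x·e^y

Separating variables and integrating:
-e^(-y) = x²/2 + C

General solution: y = -ln(C - x²/2)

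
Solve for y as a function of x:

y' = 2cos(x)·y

Separating variables and integrating:
ln|y| = 2sin(x) + C

General solution: y = Ce^(2sin(x))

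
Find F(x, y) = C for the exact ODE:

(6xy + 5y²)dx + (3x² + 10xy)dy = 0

Verify exactness: ∂M/∂y = ∂N/∂x ✓
Find F(x,y) such that ∂F/∂x = M, ∂F/∂y = N
Solution: 3x²y + 5xy² = C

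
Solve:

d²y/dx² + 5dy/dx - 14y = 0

Characteristic equation: r² + 5r - 14 = 0
Roots: r = 2, -7 (distinct real)
General solution: y = C₁e^(2x) + C₂e^(-7x)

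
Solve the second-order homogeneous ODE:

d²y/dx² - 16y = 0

Characteristic equation: r² - 16 = 0
Roots: r = 4, -4 (distinct real)
General solution: y = C₁e^(4x) + C₂e^(-4x)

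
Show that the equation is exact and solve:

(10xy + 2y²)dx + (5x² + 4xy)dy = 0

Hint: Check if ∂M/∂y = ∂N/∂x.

Verify exactness: ∂M/∂y = ∂N/∂x ✓
Find F(x,y) such that ∂F/∂x = M, ∂F/∂y = N
Solution: 5x²y + 2xy² = C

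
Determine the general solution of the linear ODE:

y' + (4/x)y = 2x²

Using integrating factor method:

General solution: y = (2/7)x^3 + Cx^(-4)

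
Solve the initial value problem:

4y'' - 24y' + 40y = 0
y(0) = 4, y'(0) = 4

General solution: y = e^(3x)(C₁cos(x) + C₂sin(x))
Complex roots r = 3 ± i
Applying ICs: C₁ = 4, C₂ = -8
Particular solution: y = e^(3x)(4cos(x) - 8sin(x))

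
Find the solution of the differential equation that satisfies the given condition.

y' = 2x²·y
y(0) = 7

General solution: y = Ce^(2x³/3)
Applying IC y(0) = 7:
Particular solution: y = 7e^(2x³/3)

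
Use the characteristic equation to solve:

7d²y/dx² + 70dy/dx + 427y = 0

Characteristic equation: 7r² + 70r + 427 = 0
Divide by 7: r² + 10r + 61 = 0
Roots: r = -5 ± 6i (complex conjugates)
General solution: y = e^(-5x)(C₁cos(6x) + C₂sin(6x))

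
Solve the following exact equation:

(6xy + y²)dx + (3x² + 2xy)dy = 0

Verify exactness: ∂M/∂y = ∂N/∂x ✓
Find F(x,y) such that ∂F/∂x = M, ∂F/∂y = N
Solution: 3x²y + xy² = C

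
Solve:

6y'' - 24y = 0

Characteristic equation: 6r² - 24 = 0
Divide by 6: r² - 4 = 0
Roots: r = 2, -2 (distinct real)
General solution: y = C₁e^(2x) + C₂e^(-2x)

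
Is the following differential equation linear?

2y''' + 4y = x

Yes. Linear (y and its derivatives appear to the first power only, no products of y terms)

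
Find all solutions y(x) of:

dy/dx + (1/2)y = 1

Using integrating factor method:

General solution: y = 2 + Ce^(-x/2)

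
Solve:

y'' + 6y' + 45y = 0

Characteristic equation: r² + 6r + 45 = 0
Roots: r = -3 ± 6i (complex conjugates)
General solution: y = e^(-3x)(C₁cos(6x) + C₂sin(6x))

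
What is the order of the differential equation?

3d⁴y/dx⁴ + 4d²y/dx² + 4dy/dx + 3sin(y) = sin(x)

The order is 4 (highest derivative is of order 4).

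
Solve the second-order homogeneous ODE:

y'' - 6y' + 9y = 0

Characteristic equation: r² - 6r + 9 = 0
Factored: (r - 3)² = 0
Repeated root: r = 3
General solution: y = (C₁ + C₂x)e^(3x)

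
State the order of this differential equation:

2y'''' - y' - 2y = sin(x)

The order is 4 (highest derivative is of order 4).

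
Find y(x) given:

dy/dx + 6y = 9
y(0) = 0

General solution: y = 3/2 + Ce^(-6x)
Applying y(0) = 0: C = 0 - 3/2 = -3/2
Particular solution: y = 3/2 - (3/2)e^(-6x)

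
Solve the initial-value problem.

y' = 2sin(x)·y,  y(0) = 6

General solution: y = Ce^(-2cos(x))
Applying IC y(0) = 6:
Particular solution: y = 6e^(2(1-cos(x)))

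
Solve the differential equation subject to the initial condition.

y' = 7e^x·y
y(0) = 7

General solution: y = Ce^(7e^x)
Applying IC y(0) = 7:
Particular solution: y = 7e^(7(e^x - 1))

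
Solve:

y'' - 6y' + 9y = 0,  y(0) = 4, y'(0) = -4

General solution: y = (C₁ + C₂x)e^(3x)
Repeated root r = 3
Applying ICs: C₁ = 4, C₂ = -16
Particular solution: y = (4 - 16x)e^(3x)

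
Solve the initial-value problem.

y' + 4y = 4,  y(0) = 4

General solution: y = 1 + Ce^(-4x)
Applying y(0) = 4: C = 4 - 1 = 3
Particular solution: y = 1 + 3e^(-4x)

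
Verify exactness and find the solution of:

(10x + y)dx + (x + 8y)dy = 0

Verify exactness: ∂M/∂y = ∂N/∂x ✓
Find F(x,y) such that ∂F/∂x = M, ∂F/∂y = N
Solution: 5x² + xy + 4y² = C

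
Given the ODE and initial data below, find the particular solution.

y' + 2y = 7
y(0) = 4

General solution: y = 7/2 + Ce^(-2x)
Applying y(0) = 4: C = 4 - 7/2 = 1/2
Particular solution: y = 7/2 + (1/2)e^(-2x)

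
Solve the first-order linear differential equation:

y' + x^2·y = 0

Using integrating factor method:

General solution: y = Ce^(-x^3/3)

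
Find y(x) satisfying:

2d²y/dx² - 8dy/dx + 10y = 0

Characteristic equation: 2r² - 8r + 10 = 0
Divide by 2: r² - 4r + 5 = 0
Roots: r = 2 ± i (complex conjugates)
General solution: y = e^(2x)(C₁cos(x) + C₂sin(x))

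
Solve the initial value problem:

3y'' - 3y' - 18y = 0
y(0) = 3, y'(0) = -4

General solution: y = C₁e^(3x) + C₂e^(-2x)
Applying ICs: C₁ = 2/5, C₂ = 13/5
Particular solution: y = (2/5)e^(3x) + (13/5)e^(-2x)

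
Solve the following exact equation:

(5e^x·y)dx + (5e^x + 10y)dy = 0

Verify exactness: ∂M/∂y = ∂N/∂x ✓
Find F(x,y) such that ∂F/∂x = M, ∂F/∂y = N
Solution: 5e^x·y + 5y² = C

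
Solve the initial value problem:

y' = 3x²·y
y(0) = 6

General solution: y = Ce^(x³)
Applying IC y(0) = 6:
Particular solution: y = 6e^(x³)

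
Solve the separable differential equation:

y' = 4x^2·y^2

Separating variables and integrating:
-1/y = 4x^3/3 + C

General solution: y^-1 = (-4/3)x^3 + C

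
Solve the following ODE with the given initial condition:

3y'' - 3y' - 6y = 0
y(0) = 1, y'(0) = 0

General solution: y = C₁e^(2x) + C₂e^(-x)
Applying ICs: C₁ = 1/3, C₂ = 2/3
Particular solution: y = (1/3)e^(2x) + (2/3)e^(-x)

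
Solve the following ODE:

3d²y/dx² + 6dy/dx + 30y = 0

Characteristic equation: 3r² + 6r + 30 = 0
Divide by 3: r² + 2r + 10 = 0
Roots: r = -1 ± 3i (complex conjugates)
General solution: y = e^(-x)(C₁cos(3x) + C₂sin(3x))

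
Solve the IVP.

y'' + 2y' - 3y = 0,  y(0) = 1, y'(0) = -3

General solution: y = C₁e^x + C₂e^(-3x)
Applying ICs: C₁ = 0, C₂ = 1
Particular solution: y = e^(-3x)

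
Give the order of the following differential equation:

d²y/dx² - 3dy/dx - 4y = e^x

The order is 2 (highest derivative is of order 2).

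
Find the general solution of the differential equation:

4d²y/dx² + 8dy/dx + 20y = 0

Characteristic equation: 4r² + 8r + 20 = 0
Divide by 4: r² + 2r + 5 = 0
Roots: r = -1 ± 2i (complex conjugates)
General solution: y = e^(-x)(C₁cos(2x) + C₂sin(2x))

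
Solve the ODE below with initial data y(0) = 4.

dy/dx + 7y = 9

General solution: y = 9/7 + Ce^(-7x)
Applying y(0) = 4: C = 4 - 9/7 = 19/7
Particular solution: y = 9/7 + (19/7)e^(-7x)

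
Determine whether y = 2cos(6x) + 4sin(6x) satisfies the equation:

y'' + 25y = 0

Verification:
y'' = -72cos(6x) - 144sin(6x)
y'' + 25y ≠ 0 (frequency mismatch: got 36 instead of 25)

No, it is not a solution.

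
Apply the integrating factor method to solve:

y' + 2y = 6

Using integrating factor method:

General solution: y = 3 + Ce^(-2x)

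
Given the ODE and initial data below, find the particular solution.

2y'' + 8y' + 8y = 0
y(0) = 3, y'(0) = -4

General solution: y = (C₁ + C₂x)e^(-2x)
Repeated root r = -2
Applying ICs: C₁ = 3, C₂ = 2
Particular solution: y = (3 + 2x)e^(-2x)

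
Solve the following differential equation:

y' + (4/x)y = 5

Using integrating factor method:

General solution: y = x + Cx^(-4)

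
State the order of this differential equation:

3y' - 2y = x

The order is 1 (highest derivative is of order 1).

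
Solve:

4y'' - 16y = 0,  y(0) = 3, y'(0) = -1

General solution: y = C₁e^(2x) + C₂e^(-2x)
Applying ICs: C₁ = 5/4, C₂ = 7/4
Particular solution: y = (5/4)e^(2x) + (7/4)e^(-2x)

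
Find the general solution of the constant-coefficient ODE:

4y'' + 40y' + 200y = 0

Characteristic equation: 4r² + 40r + 200 = 0
Divide by 4: r² + 10r + 50 = 0
Roots: r = -5 ± 5i (complex conjugates)
General solution: y = e^(-5x)(C₁cos(5x) + C₂sin(5x))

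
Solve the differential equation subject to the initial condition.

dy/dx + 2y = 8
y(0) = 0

General solution: y = 4 + Ce^(-2x)
Applying y(0) = 0: C = 0 - 4 = -4
Particular solution: y = 4 - 4e^(-2x)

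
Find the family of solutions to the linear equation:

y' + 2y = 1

Using integrating factor method:

General solution: y = 1/2 + Ce^(-2x)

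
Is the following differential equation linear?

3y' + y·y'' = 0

No. Nonlinear (y·y'' term)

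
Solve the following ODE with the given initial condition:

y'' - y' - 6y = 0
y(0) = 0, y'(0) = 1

General solution: y = C₁e^(3x) + C₂e^(-2x)
Applying ICs: C₁ = 1/5, C₂ = -1/5
Particular solution: y = (1/5)e^(3x) - (1/5)e^(-2x)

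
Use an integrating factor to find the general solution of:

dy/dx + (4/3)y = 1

Using integrating factor method:

General solution: y = 3/4 + Ce^(-4x/3)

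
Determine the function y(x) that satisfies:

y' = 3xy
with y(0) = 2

General solution: y = Ce^(3x²/2)
Applying IC y(0) = 2:
Particular solution: y = 2e^(3x²/2)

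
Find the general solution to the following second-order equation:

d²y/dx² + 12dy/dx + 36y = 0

Characteristic equation: r² + 12r + 36 = 0
Factored: (r + 6)² = 0
Repeated root: r = -6
General solution: y = (C₁ + C₂x)e^(-6x)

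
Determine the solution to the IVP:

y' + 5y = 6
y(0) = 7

General solution: y = 6/5 + Ce^(-5x)
Applying y(0) = 7: C = 7 - 6/5 = 29/5
Particular solution: y = 6/5 + (29/5)e^(-5x)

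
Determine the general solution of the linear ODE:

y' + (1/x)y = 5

Using integrating factor method:

General solution: y = (5/2)x + C/x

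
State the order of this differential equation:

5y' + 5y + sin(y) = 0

The order is 1 (highest derivative is of order 1).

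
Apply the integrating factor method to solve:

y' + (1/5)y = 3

Using integrating factor method:

General solution: y = 15 + Ce^(-x/5)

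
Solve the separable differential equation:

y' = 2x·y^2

Separating variables and integrating:
-1/y = x^2 + C

General solution: y^-1 = -x^2 + C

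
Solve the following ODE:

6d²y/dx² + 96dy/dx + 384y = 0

Characteristic equation: 6r² + 96r + 384 = 0
Divide by 6: r² + 16r + 64 = 0
Factored: (r + 8)² = 0
Repeated root: r = -8
General solution: y = (C₁ + C₂x)e^(-8x)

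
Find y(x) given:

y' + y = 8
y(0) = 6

General solution: y = 8 + Ce^(-x)
Applying y(0) = 6: C = 6 - 8 = -2
Particular solution: y = 8 - 2e^(-x)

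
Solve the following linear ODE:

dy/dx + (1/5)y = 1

Using integrating factor method:

General solution: y = 5 + Ce^(-x/5)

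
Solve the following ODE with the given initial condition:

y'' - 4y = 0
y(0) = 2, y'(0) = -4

General solution: y = C₁e^(2x) + C₂e^(-2x)
Applying ICs: C₁ = 0, C₂ = 2
Particular solution: y = 2e^(-2x)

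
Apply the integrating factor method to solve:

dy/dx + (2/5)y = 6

Using integrating factor method:

General solution: y = 15 + Ce^(-2x/5)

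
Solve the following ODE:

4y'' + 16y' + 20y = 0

Characteristic equation: 4r² + 16r + 20 = 0
Divide by 4: r² + 4r + 5 = 0
Roots: r = -2 ± i (complex conjugates)
General solution: y = e^(-2x)(C₁cos(x) + C₂sin(x))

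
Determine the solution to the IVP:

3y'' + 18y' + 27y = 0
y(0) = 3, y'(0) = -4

General solution: y = (C₁ + C₂x)e^(-3x)
Repeated root r = -3
Applying ICs: C₁ = 3, C₂ = 5
Particular solution: y = (3 + 5x)e^(-3x)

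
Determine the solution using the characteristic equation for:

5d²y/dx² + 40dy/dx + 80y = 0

Characteristic equation: 5r² + 40r + 80 = 0
Divide by 5: r² + 8r + 16 = 0
Factored: (r + 4)² = 0
Repeated root: r = -4
General solution: y = (C₁ + C₂x)e^(-4x)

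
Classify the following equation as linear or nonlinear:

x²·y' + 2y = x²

Linear (y and its derivatives appear to the first power only, no products of y terms)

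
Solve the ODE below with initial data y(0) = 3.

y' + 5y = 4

General solution: y = 4/5 + Ce^(-5x)
Applying y(0) = 3: C = 3 - 4/5 = 11/5
Particular solution: y = 4/5 + (11/5)e^(-5x)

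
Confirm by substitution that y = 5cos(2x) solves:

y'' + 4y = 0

Verification:
y'' = -20cos(2x)
y'' + 4y = 0 ✓

Yes, it is a solution.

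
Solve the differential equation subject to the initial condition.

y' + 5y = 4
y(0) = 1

General solution: y = 4/5 + Ce^(-5x)
Applying y(0) = 1: C = 1 - 4/5 = 1/5
Particular solution: y = 4/5 + (1/5)e^(-5x)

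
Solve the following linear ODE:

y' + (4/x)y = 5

Using integrating factor method:

General solution: y = x + Cx^(-4)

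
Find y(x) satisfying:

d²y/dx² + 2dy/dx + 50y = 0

Characteristic equation: r² + 2r + 50 = 0
Roots: r = -1 ± 7i (complex conjugates)
General solution: y = e^(-x)(C₁cos(7x) + C₂sin(7x))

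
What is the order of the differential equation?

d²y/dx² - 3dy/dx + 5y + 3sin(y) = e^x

The order is 2 (highest derivative is of order 2).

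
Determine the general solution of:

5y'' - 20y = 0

Characteristic equation: 5r² - 20 = 0
Divide by 5: r² - 4 = 0
Roots: r = 2, -2 (distinct real)
General solution: y = C₁e^(2x) + C₂e^(-2x)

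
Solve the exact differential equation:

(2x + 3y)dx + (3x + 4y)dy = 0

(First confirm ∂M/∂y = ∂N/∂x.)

Verify exactness: ∂M/∂y = ∂N/∂x ✓
Find F(x,y) such that ∂F/∂x = M, ∂F/∂y = N
Solution: x² + 3xy + 2y² = C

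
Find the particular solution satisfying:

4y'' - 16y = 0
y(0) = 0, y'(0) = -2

General solution: y = C₁e^(2x) + C₂e^(-2x)
Applying ICs: C₁ = -1/2, C₂ = 1/2
Particular solution: y = -(1/2)e^(2x) + (1/2)e^(-2x)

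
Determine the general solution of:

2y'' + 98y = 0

Characteristic equation: 2r² + 98 = 0
Divide by 2: r² + 49 = 0
Roots: r = ±7i (complex conjugates)
General solution: y = C₁cos(7x) + C₂sin(7x)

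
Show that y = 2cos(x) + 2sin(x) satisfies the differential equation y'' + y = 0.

Verification:
y'' = -2cos(x) - 2sin(x)
y'' + y = 0 ✓

Yes, it is a solution.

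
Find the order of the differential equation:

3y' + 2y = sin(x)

The order is 1 (highest derivative is of order 1).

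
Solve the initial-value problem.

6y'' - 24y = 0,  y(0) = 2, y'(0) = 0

General solution: y = C₁e^(2x) + C₂e^(-2x)
Applying ICs: C₁ = 1, C₂ = 1
Particular solution: y = e^(2x) + e^(-2x)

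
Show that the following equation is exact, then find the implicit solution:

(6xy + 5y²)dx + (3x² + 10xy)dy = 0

Verify exactness: ∂M/∂y = ∂N/∂x ✓
Find F(x,y) such that ∂F/∂x = M, ∂F/∂y = N
Solution: 3x²y + 5xy² = C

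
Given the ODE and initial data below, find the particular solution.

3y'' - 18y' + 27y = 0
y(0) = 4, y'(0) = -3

General solution: y = (C₁ + C₂x)e^(3x)
Repeated root r = 3
Applying ICs: C₁ = 4, C₂ = -15
Particular solution: y = (4 - 15x)e^(3x)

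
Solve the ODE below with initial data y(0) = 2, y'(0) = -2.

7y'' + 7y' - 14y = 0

General solution: y = C₁e^x + C₂e^(-2x)
Applying ICs: C₁ = 2/3, C₂ = 4/3
Particular solution: y = (2/3)e^x + (4/3)e^(-2x)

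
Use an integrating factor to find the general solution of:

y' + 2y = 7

Using integrating factor method:

General solution: y = 7/2 + Ce^(-2x)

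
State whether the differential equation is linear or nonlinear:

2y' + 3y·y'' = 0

Nonlinear (y·y'' term)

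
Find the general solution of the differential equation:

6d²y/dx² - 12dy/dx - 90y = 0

Characteristic equation: 6r² - 12r - 90 = 0
Divide by 6: r² - 2r - 15 = 0
Roots: r = 5, -3 (distinct real)
General solution: y = C₁e^(5x) + C₂e^(-3x)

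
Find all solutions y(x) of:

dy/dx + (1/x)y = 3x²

Using integrating factor method:

General solution: y = (3/4)x^3 + C/x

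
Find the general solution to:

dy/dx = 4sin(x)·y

Separating variables and integrating:
ln|y| = -4cos(x) + C

General solution: y = Ce^(-4cos(x))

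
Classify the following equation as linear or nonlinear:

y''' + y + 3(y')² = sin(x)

Nonlinear ((y')² term)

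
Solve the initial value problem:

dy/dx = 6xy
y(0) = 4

General solution: y = Ce^(3x²)
Applying IC y(0) = 4:
Particular solution: y = 4e^(3x²)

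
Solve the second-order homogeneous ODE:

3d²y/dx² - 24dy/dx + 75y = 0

Characteristic equation: 3r² - 24r + 75 = 0
Divide by 3: r² - 8r + 25 = 0
Roots: r = 4 ± 3i (complex conjugates)
General solution: y = e^(4x)(C₁cos(3x) + C₂sin(3x))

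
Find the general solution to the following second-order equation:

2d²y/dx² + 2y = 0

Characteristic equation: 2r² + 2 = 0
Divide by 2: r² + 1 = 0
Roots: r = ±i (complex conjugates)
General solution: y = C₁cos(x) + C₂sin(x)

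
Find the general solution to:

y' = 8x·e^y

Separating variables and integrating:
-e^(-y) = 4x² + C

General solution: y = -ln(C - 4x²)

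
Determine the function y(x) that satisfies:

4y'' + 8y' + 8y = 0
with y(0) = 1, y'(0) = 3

General solution: y = e^(-x)(C₁cos(x) + C₂sin(x))
Complex roots r = -1 ± i
Applying ICs: C₁ = 1, C₂ = 4
Particular solution: y = e^(-x)(cos(x) + 4sin(x))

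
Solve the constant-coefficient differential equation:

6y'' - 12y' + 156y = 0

Characteristic equation: 6r² - 12r + 156 = 0
Divide by 6: r² - 2r + 26 = 0
Roots: r = 1 ± 5i (complex conjugates)
General solution: y = e^x(C₁cos(5x) + C₂sin(5x))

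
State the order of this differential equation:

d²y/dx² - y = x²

The order is 2 (highest derivative is of order 2).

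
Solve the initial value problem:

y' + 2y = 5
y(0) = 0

General solution: y = 5/2 + Ce^(-2x)
Applying y(0) = 0: C = 0 - 5/2 = -5/2
Particular solution: y = 5/2 - (5/2)e^(-2x)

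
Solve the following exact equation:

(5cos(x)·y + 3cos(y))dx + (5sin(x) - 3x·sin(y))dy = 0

Verify exactness: ∂M/∂y = ∂N/∂x ✓
Find F(x,y) such that ∂F/∂x = M, ∂F/∂y = N
Solution: 5sin(x)·y + 3x·cos(y) = C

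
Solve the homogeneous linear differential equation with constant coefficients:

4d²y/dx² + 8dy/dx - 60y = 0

Characteristic equation: 4r² + 8r - 60 = 0
Divide by 4: r² + 2r - 15 = 0
Roots: r = 3, -5 (distinct real)
General solution: y = C₁e^(3x) + C₂e^(-5x)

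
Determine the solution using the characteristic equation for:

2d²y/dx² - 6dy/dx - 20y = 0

Characteristic equation: 2r² - 6r - 20 = 0
Divide by 2: r² - 3r - 10 = 0
Roots: r = 5, -2 (distinct real)
General solution: y = C₁e^(5x) + C₂e^(-2x)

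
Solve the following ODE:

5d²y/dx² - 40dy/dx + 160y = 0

Characteristic equation: 5r² - 40r + 160 = 0
Divide by 5: r² - 8r + 32 = 0
Roots: r = 4 ± 4i (complex conjugates)
General solution: y = e^(4x)(C₁cos(4x) + C₂sin(4x))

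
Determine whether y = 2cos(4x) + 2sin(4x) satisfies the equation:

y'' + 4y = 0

Verification:
y'' = -32cos(4x) - 32sin(4x)
y'' + 4y ≠ 0 (frequency mismatch: got 16 instead of 4)

No, it is not a solution.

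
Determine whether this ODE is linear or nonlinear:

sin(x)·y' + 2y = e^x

Linear (y and its derivatives appear to the first power only, no products of y terms)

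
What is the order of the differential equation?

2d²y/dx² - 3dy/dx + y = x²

The order is 2 (highest derivative is of order 2).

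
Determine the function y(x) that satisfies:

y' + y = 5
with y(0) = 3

General solution: y = 5 + Ce^(-x)
Applying y(0) = 3: C = 3 - 5 = -2
Particular solution: y = 5 - 2e^(-x)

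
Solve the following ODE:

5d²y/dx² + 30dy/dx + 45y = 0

Characteristic equation: 5r² + 30r + 45 = 0
Divide by 5: r² + 6r + 9 = 0
Factored: (r + 3)² = 0
Repeated root: r = -3
General solution: y = (C₁ + C₂x)e^(-3x)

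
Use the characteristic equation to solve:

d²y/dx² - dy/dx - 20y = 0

Characteristic equation: r² - r - 20 = 0
Roots: r = 5, -4 (distinct real)
General solution: y = C₁e^(5x) + C₂e^(-4x)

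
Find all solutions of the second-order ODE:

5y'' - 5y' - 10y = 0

Characteristic equation: 5r² - 5r - 10 = 0
Divide by 5: r² - r - 2 = 0
Roots: r = 2, -1 (distinct real)
General solution: y = C₁e^(2x) + C₂e^(-x)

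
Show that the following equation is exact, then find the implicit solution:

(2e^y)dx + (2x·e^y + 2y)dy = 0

Verify exactness: ∂M/∂y = ∂N/∂x ✓
Find F(x,y) such that ∂F/∂x = M, ∂F/∂y = N
Solution: 2x·e^y + y² = C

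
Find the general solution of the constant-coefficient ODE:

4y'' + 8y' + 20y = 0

Characteristic equation: 4r² + 8r + 20 = 0
Divide by 4: r² + 2r + 5 = 0
Roots: r = -1 ± 2i (complex conjugates)
General solution: y = e^(-x)(C₁cos(2x) + C₂sin(2x))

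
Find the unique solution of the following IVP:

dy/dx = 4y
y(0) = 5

General solution: y = Ce^(4x)
Applying IC y(0) = 5:
Particular solution: y = 5e^(4x)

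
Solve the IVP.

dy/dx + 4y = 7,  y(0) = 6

General solution: y = 7/4 + Ce^(-4x)
Applying y(0) = 6: C = 6 - 7/4 = 17/4
Particular solution: y = 7/4 + (17/4)e^(-4x)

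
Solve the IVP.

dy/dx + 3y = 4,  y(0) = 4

General solution: y = 4/3 + Ce^(-3x)
Applying y(0) = 4: C = 4 - 4/3 = 8/3
Particular solution: y = 4/3 + (8/3)e^(-3x)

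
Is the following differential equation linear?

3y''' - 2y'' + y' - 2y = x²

Yes. Linear (y and its derivatives appear to the first power only, no products of y terms)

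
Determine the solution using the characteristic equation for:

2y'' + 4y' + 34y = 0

Characteristic equation: 2r² + 4r + 34 = 0
Divide by 2: r² + 2r + 17 = 0
Roots: r = -1 ± 4i (complex conjugates)
General solution: y = e^(-x)(C₁cos(4x) + C₂sin(4x))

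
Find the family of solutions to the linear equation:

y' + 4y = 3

Using integrating factor method:

General solution: y = 3/4 + Ce^(-4x)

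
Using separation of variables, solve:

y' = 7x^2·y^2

Separating variables and integrating:
-1/y = 7x^3/3 + C

General solution: y^-1 = (-7/3)x^3 + C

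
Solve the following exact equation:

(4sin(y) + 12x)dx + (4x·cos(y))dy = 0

Verify exactness: ∂M/∂y = ∂N/∂x ✓
Find F(x,y) such that ∂F/∂x = M, ∂F/∂y = N
Solution: 4x·sin(y) + 6x² = C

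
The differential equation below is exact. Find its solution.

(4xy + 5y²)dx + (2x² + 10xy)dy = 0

Verify exactness: ∂M/∂y = ∂N/∂x ✓
Find F(x,y) such that ∂F/∂x = M, ∂F/∂y = N
Solution: 2x²y + 5xy² = C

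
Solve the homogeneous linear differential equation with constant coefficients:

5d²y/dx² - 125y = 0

Characteristic equation: 5r² - 125 = 0
Divide by 5: r² - 25 = 0
Roots: r = 5, -5 (distinct real)
General solution: y = C₁e^(5x) + C₂e^(-5x)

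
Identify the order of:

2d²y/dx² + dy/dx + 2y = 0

The order is 2 (highest derivative is of order 2).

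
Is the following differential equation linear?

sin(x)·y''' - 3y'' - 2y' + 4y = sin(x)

Yes. Linear (y and its derivatives appear to the first power only, no products of y terms)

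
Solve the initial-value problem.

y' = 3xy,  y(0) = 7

General solution: y = Ce^(3x²/2)
Applying IC y(0) = 7:
Particular solution: y = 7e^(3x²/2)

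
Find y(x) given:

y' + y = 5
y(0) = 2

General solution: y = 5 + Ce^(-x)
Applying y(0) = 2: C = 2 - 5 = -3
Particular solution: y = 5 - 3e^(-x)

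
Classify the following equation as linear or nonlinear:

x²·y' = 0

Linear (y and its derivatives appear to the first power only, no products of y terms)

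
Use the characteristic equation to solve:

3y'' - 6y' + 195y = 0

Characteristic equation: 3r² - 6r + 195 = 0
Divide by 3: r² - 2r + 65 = 0
Roots: r = 1 ± 8i (complex conjugates)
General solution: y = e^x(C₁cos(8x) + C₂sin(8x))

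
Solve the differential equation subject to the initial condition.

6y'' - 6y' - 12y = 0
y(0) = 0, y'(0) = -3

General solution: y = C₁e^(2x) + C₂e^(-x)
Applying ICs: C₁ = -1, C₂ = 1
Particular solution: y = -e^(2x) + e^(-x)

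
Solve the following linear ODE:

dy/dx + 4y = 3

Using integrating factor method:

General solution: y = 3/4 + Ce^(-4x)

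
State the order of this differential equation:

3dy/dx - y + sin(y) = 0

The order is 1 (highest derivative is of order 1).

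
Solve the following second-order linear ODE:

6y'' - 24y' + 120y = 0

Characteristic equation: 6r² - 24r + 120 = 0
Divide by 6: r² - 4r + 20 = 0
Roots: r = 2 ± 4i (complex conjugates)
General solution: y = e^(2x)(C₁cos(4x) + C₂sin(4x))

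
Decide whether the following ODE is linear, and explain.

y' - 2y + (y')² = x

Nonlinear ((y')² term)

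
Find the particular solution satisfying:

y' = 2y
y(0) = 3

General solution: y = Ce^(2x)
Applying IC y(0) = 3:
Particular solution: y = 3e^(2x)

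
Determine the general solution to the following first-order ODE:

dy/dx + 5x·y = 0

Using integrating factor method:

General solution: y = Ce^(-5x^2/2)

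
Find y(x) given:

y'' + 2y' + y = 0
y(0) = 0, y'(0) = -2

General solution: y = (C₁ + C₂x)e^(-x)
Repeated root r = -1
Applying ICs: C₁ = 0, C₂ = -2
Particular solution: y = -2xe^(-x)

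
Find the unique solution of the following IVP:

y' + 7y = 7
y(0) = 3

General solution: y = 1 + Ce^(-7x)
Applying y(0) = 3: C = 3 - 1 = 2
Particular solution: y = 1 + 2e^(-7x)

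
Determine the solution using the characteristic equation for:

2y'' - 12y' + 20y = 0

Characteristic equation: 2r² - 12r + 20 = 0
Divide by 2: r² - 6r + 10 = 0
Roots: r = 3 ± i (complex conjugates)
General solution: y = e^(3x)(C₁cos(x) + C₂sin(x))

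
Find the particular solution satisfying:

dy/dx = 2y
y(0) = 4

General solution: y = Ce^(2x)
Applying IC y(0) = 4:
Particular solution: y = 4e^(2x)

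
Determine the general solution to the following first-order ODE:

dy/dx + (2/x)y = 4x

Using integrating factor method:

General solution: y = x^2 + Cx^(-2)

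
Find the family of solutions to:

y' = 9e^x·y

Separating variables and integrating:
ln|y| = 9e^x + C

General solution: y = Ce^(9e^x)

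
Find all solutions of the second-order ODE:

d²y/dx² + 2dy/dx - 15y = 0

Characteristic equation: r² + 2r - 15 = 0
Roots: r = 3, -5 (distinct real)
General solution: y = C₁e^(3x) + C₂e^(-5x)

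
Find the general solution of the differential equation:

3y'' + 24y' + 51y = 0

Characteristic equation: 3r² + 24r + 51 = 0
Divide by 3: r² + 8r + 17 = 0
Roots: r = -4 ± i (complex conjugates)
General solution: y = e^(-4x)(C₁cos(x) + C₂sin(x))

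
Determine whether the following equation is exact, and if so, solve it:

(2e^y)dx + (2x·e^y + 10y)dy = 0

Verify exactness: ∂M/∂y = ∂N/∂x ✓
Find F(x,y) such that ∂F/∂x = M, ∂F/∂y = N
Solution: 2x·e^y + 5y² = C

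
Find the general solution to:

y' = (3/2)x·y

Separating variables and integrating:
ln|y| = 3x^2/4 + C

General solution: y = Ce^(3x^2/4)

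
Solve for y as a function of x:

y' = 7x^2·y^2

Separating variables and integrating:
-1/y = 7x^3/3 + C

General solution: y^-1 = (-7/3)x^3 + C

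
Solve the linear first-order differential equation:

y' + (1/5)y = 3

Using integrating factor method:

General solution: y = 15 + Ce^(-x/5)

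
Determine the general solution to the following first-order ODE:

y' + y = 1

Using integrating factor method:

General solution: y = 1 + Ce^(-x)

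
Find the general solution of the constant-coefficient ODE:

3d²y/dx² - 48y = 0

Characteristic equation: 3r² - 48 = 0
Divide by 3: r² - 16 = 0
Roots: r = 4, -4 (distinct real)
General solution: y = C₁e^(4x) + C₂e^(-4x)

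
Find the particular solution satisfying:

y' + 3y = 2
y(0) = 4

General solution: y = 2/3 + Ce^(-3x)
Applying y(0) = 4: C = 4 - 2/3 = 10/3
Particular solution: y = 2/3 + (10/3)e^(-3x)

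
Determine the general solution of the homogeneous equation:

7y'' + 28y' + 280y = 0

Characteristic equation: 7r² + 28r + 280 = 0
Divide by 7: r² + 4r + 40 = 0
Roots: r = -2 ± 6i (complex conjugates)
General solution: y = e^(-2x)(C₁cos(6x) + C₂sin(6x))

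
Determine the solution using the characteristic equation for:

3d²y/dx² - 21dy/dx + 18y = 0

Characteristic equation: 3r² - 21r + 18 = 0
Divide by 3: r² - 7r + 6 = 0
Roots: r = 1, 6 (distinct real)
General solution: y = C₁e^x + C₂e^(6x)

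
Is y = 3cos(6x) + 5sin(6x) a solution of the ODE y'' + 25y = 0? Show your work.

Verification:
y'' = -108cos(6x) - 180sin(6x)
y'' + 25y ≠ 0 (frequency mismatch: got 36 instead of 25)

No, it is not a solution.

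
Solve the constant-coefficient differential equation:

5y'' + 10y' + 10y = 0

Characteristic equation: 5r² + 10r + 10 = 0
Divide by 5: r² + 2r + 2 = 0
Roots: r = -1 ± i (complex conjugates)
General solution: y = e^(-x)(C₁cos(x) + C₂sin(x))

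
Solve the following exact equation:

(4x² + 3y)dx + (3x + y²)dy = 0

Verify exactness: ∂M/∂y = ∂N/∂x ✓
Find F(x,y) such that ∂F/∂x = M, ∂F/∂y = N
Solution: 4x³/3 + 3xy + y³/3 = C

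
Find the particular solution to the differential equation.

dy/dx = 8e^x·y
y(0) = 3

General solution: y = Ce^(8e^x)
Applying IC y(0) = 3:
Particular solution: y = 3e^(8(e^x - 1))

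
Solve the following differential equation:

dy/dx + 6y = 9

Using integrating factor method:

General solution: y = 3/2 + Ce^(-6x)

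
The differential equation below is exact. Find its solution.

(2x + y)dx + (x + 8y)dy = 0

Verify exactness: ∂M/∂y = ∂N/∂x ✓
Find F(x,y) such that ∂F/∂x = M, ∂F/∂y = N
Solution: x² + xy + 4y² = C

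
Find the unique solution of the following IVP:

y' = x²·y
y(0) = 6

General solution: y = Ce^(x³/3)
Applying IC y(0) = 6:
Particular solution: y = 6e^(x³/3)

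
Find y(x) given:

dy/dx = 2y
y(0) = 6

General solution: y = Ce^(2x)
Applying IC y(0) = 6:
Particular solution: y = 6e^(2x)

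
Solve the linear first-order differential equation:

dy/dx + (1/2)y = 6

Using integrating factor method:

General solution: y = 12 + Ce^(-x/2)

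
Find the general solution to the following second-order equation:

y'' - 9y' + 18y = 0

Characteristic equation: r² - 9r + 18 = 0
Roots: r = 6, 3 (distinct real)
General solution: y = C₁e^(6x) + C₂e^(3x)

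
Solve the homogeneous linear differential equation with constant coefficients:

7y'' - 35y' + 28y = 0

Characteristic equation: 7r² - 35r + 28 = 0
Divide by 7: r² - 5r + 4 = 0
Roots: r = 4, 1 (distinct real)
General solution: y = C₁e^(4x) + C₂e^x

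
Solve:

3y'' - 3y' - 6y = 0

Characteristic equation: 3r² - 3r - 6 = 0
Divide by 3: r² - r - 2 = 0
Roots: r = 2, -1 (distinct real)
General solution: y = C₁e^(2x) + C₂e^(-x)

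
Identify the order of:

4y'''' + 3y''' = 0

The order is 4 (highest derivative is of order 4).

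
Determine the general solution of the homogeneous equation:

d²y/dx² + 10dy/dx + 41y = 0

Characteristic equation: r² + 10r + 41 = 0
Roots: r = -5 ± 4i (complex conjugates)
General solution: y = e^(-5x)(C₁cos(4x) + C₂sin(4x))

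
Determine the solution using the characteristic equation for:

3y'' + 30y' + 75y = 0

Characteristic equation: 3r² + 30r + 75 = 0
Divide by 3: r² + 10r + 25 = 0
Factored: (r + 5)² = 0
Repeated root: r = -5
General solution: y = (C₁ + C₂x)e^(-5x)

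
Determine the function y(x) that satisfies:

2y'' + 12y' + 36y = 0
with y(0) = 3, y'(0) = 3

General solution: y = e^(-3x)(C₁cos(3x) + C₂sin(3x))
Complex roots r = -3 ± 3i
Applying ICs: C₁ = 3, C₂ = 4
Particular solution: y = e^(-3x)(3cos(3x) + 4sin(3x))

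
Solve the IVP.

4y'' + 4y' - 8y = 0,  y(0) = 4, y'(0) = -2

General solution: y = C₁e^x + C₂e^(-2x)
Applying ICs: C₁ = 2, C₂ = 2
Particular solution: y = 2e^x + 2e^(-2x)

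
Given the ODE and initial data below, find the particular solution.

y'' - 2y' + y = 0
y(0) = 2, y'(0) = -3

General solution: y = (C₁ + C₂x)e^x
Repeated root r = 1
Applying ICs: C₁ = 2, C₂ = -5
Particular solution: y = (2 - 5x)e^x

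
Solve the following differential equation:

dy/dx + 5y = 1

Using integrating factor method:

General solution: y = 1/5 + Ce^(-5x)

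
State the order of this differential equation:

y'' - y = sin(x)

The order is 2 (highest derivative is of order 2).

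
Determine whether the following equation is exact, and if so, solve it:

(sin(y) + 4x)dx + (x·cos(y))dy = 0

Verify exactness: ∂M/∂y = ∂N/∂x ✓
Find F(x,y) such that ∂F/∂x = M, ∂F/∂y = N
Solution: x·sin(y) + 2x² = C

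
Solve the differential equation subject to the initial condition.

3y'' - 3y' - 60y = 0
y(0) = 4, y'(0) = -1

General solution: y = C₁e^(5x) + C₂e^(-4x)
Applying ICs: C₁ = 5/3, C₂ = 7/3
Particular solution: y = (5/3)e^(5x) + (7/3)e^(-4x)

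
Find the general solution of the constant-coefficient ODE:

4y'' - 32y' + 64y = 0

Characteristic equation: 4r² - 32r + 64 = 0
Divide by 4: r² - 8r + 16 = 0
Factored: (r - 4)² = 0
Repeated root: r = 4
General solution: y = (C₁ + C₂x)e^(4x)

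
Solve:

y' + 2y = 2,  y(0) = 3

General solution: y = 1 + Ce^(-2x)
Applying y(0) = 3: C = 3 - 1 = 2
Particular solution: y = 1 + 2e^(-2x)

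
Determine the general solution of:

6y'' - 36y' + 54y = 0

Characteristic equation: 6r² - 36r + 54 = 0
Divide by 6: r² - 6r + 9 = 0
Factored: (r - 3)² = 0
Repeated root: r = 3
General solution: y = (C₁ + C₂x)e^(3x)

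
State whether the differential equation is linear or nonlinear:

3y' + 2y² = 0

Nonlinear (y² term)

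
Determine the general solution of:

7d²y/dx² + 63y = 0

Characteristic equation: 7r² + 63 = 0
Divide by 7: r² + 9 = 0
Roots: r = ±3i (complex conjugates)
General solution: y = C₁cos(3x) + C₂sin(3x)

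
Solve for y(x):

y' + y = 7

Using integrating factor method:

General solution: y = 7 + Ce^(-x)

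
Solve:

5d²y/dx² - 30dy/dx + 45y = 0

Characteristic equation: 5r² - 30r + 45 = 0
Divide by 5: r² - 6r + 9 = 0
Factored: (r - 3)² = 0
Repeated root: r = 3
General solution: y = (C₁ + C₂x)e^(3x)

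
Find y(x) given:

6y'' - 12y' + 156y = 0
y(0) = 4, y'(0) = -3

General solution: y = e^x(C₁cos(5x) + C₂sin(5x))
Complex roots r = 1 ± 5i
Applying ICs: C₁ = 4, C₂ = -7/5
Particular solution: y = e^x(4cos(5x) - (7/5)sin(5x))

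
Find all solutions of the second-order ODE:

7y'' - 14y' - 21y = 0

Characteristic equation: 7r² - 14r - 21 = 0
Divide by 7: r² - 2r - 3 = 0
Roots: r = 3, -1 (distinct real)
General solution: y = C₁e^(3x) + C₂e^(-x)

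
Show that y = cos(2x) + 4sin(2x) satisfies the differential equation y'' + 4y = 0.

Verification:
y'' = -4cos(2x) - 16sin(2x)
y'' + 4y = 0 ✓

Yes, it is a solution.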